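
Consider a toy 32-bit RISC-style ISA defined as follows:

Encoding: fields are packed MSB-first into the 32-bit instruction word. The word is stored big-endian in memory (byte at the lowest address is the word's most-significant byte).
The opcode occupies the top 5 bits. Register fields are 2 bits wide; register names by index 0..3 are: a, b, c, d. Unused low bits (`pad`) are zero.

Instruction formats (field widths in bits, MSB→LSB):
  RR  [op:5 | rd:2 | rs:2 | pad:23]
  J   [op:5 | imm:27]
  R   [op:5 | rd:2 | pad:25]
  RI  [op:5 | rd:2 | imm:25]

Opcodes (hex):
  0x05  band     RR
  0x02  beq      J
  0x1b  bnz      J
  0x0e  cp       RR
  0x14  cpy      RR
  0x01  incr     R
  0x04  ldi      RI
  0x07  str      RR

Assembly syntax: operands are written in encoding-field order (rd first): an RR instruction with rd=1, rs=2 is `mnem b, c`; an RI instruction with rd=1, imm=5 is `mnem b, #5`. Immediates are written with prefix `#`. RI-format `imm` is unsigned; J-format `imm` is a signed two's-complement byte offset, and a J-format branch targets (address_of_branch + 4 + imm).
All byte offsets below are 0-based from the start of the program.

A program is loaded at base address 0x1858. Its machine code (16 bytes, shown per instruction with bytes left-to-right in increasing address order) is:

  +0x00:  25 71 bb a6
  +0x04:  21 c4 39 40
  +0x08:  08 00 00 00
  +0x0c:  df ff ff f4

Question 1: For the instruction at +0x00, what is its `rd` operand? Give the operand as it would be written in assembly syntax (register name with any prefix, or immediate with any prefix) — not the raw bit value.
off 0x00: read 25 71 bb a6 as big → 0x2571bba6
  opcode bits[31:27]=0x4: ldi/RI
  [26:25] rd=2 = c
  [24:0] imm=24230822 = #24230822

c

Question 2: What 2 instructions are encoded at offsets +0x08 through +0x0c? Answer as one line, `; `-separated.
+0x08: 08 00 00 00 ⇒ word 0x08000000 (big)
  top 5b → 0x1 → incr [R]
  rd@[26:25]=0x0 ⇒ a
+0x0c: df ff ff f4 ⇒ word 0xdffffff4 (big)
  top 5b → 0x1b → bnz [J]
  imm@[26:0]=0x7fffff4 (s27→-12) ⇒ #-12

incr a; bnz #-12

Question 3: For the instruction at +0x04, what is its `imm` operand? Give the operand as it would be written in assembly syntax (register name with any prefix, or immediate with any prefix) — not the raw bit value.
+0x04: 21 c4 39 40 ⇒ word 0x21c43940 (big)
  opcode bits[31:27]=0x4: ldi/RI
  rd@[26:25]=0x0 ⇒ a
  imm@[24:0]=0x1c43940 ⇒ #29636928

#29636928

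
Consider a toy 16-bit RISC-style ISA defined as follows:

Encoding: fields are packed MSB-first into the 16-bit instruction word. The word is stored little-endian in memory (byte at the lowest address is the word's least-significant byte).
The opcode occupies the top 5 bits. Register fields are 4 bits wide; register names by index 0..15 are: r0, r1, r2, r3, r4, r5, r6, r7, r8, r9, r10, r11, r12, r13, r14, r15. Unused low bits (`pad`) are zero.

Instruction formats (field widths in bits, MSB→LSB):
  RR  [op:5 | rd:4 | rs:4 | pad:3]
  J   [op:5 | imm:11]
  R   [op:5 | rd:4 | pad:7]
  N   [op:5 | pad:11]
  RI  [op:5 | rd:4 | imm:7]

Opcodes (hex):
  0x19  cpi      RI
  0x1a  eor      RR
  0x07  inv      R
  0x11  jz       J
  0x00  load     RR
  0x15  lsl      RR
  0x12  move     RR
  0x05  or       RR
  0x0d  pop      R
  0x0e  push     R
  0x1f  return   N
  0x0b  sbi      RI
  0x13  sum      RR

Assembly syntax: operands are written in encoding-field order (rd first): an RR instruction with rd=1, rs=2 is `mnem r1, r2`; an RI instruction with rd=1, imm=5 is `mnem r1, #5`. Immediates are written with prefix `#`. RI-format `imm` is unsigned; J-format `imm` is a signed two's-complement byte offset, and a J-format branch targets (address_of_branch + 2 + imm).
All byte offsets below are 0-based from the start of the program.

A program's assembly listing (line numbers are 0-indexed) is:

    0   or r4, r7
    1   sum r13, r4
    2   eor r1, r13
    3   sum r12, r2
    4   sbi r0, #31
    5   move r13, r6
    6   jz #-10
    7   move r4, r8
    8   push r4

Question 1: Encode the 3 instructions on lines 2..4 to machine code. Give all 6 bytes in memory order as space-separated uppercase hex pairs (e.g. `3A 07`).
line 2 (eor): pack op=0x1a:5|rd=1:4|rs=13:4|pad=0:3 = 0xd0e8; little→ e8 d0
line 3 (sum): pack op=0x13:5|rd=12:4|rs=2:4|pad=0:3 = 0x9e10; little→ 10 9e
line 4 (sbi): pack op=0xb:5|rd=0:4|imm=31:7 = 0x581f; little→ 1f 58

E8 D0 10 9E 1F 58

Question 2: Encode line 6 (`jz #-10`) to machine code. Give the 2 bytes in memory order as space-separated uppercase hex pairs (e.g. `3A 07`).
6. jz fields op=0x11:5|imm=-10:11 → word 8ff6h → f6 8f

F6 8F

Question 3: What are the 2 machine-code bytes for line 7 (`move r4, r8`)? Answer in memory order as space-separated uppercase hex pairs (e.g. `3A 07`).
40 92

L7: move op=0x12:5|rd=4:4|rs=8:4|pad=0:3 ⇒ 0x9240 ⇒ little 40 92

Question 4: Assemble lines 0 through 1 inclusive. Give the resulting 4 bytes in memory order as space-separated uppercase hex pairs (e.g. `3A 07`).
line 0 (or): pack op=0x5:5|rd=4:4|rs=7:4|pad=0:3 = 0x2a38; little→ 38 2a
line 1 (sum): pack op=0x13:5|rd=13:4|rs=4:4|pad=0:3 = 0x9ea0; little→ a0 9e

38 2A A0 9E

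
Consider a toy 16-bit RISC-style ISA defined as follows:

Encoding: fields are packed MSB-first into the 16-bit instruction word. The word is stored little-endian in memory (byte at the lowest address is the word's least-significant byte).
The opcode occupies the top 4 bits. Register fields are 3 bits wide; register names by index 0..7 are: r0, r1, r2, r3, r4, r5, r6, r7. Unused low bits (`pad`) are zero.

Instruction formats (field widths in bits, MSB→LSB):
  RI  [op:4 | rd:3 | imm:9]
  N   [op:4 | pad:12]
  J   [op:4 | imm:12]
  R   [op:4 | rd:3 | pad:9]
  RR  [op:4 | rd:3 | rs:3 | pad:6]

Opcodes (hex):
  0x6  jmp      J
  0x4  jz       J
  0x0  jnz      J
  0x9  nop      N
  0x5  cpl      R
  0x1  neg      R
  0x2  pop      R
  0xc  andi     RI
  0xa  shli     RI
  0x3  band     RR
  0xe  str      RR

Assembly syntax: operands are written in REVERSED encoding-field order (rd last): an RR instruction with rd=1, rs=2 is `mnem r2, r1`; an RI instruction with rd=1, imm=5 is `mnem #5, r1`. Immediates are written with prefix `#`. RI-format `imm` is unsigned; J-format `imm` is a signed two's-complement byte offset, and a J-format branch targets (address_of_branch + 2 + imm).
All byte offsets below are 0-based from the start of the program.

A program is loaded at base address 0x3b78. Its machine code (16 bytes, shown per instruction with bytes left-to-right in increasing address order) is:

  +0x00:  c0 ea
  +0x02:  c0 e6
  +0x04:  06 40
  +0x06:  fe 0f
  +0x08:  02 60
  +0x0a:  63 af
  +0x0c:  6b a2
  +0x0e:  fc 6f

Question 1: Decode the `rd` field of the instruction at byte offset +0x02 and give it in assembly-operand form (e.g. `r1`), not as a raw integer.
r3

+0x02: c0 e6 ⇒ word 0xe6c0 (little)
  top 4b → 0xe → str [RR]
  rd@[11:9]=0x3 ⇒ r3
  rs@[8:6]=0x3 ⇒ r3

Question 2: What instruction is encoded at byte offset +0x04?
[04] 06 40 → 0x4006
  op=0x4006>>12=0x4 ⇒ jz (J)
  [11:0] imm=6 = #6

jz #6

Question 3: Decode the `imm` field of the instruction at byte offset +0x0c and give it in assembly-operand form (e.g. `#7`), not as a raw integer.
#107

[0c] 6b a2 → 0xa26b
  opcode bits[15:12]=0xa: shli/RI
  rd@[11:9]=0x1 ⇒ r1
  imm@[8:0]=0x6b ⇒ #107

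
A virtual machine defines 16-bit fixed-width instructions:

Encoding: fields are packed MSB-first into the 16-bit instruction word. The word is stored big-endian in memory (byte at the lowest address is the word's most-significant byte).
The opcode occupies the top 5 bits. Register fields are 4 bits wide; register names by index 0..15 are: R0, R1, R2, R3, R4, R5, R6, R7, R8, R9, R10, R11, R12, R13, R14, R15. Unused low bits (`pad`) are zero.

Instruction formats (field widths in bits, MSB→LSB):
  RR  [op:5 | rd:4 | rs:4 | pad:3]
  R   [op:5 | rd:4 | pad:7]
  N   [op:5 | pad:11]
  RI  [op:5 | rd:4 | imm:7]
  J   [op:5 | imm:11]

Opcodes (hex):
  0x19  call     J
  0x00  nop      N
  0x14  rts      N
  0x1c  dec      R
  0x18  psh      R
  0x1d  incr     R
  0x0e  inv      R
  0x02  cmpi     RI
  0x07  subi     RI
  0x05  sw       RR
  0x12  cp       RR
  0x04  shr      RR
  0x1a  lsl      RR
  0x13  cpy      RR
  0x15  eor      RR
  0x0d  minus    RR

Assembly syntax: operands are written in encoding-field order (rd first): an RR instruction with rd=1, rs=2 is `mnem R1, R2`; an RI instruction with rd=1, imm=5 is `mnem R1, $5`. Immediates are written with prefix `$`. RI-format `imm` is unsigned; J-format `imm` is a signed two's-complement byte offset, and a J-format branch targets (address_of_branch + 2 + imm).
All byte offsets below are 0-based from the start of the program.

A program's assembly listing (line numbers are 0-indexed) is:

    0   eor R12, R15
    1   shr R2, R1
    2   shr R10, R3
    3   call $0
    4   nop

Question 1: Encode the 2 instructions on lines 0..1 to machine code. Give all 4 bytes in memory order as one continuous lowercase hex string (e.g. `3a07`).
ae782108

line 0 (eor): pack op=0x15:5|rd=12:4|rs=15:4|pad=0:3 = 0xae78; big→ ae 78
line 1 (shr): pack op=0x4:5|rd=2:4|rs=1:4|pad=0:3 = 0x2108; big→ 21 08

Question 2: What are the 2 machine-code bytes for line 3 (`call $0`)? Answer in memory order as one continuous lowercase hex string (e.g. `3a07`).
L3: call op=0x19:5|imm=0:11 ⇒ 0xc800 ⇒ big c8 00

c800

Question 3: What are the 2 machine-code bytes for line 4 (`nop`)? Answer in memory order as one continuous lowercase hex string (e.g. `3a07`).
0000

4. nop fields op=0x0:5|pad=0:11 → word 0000h → 00 00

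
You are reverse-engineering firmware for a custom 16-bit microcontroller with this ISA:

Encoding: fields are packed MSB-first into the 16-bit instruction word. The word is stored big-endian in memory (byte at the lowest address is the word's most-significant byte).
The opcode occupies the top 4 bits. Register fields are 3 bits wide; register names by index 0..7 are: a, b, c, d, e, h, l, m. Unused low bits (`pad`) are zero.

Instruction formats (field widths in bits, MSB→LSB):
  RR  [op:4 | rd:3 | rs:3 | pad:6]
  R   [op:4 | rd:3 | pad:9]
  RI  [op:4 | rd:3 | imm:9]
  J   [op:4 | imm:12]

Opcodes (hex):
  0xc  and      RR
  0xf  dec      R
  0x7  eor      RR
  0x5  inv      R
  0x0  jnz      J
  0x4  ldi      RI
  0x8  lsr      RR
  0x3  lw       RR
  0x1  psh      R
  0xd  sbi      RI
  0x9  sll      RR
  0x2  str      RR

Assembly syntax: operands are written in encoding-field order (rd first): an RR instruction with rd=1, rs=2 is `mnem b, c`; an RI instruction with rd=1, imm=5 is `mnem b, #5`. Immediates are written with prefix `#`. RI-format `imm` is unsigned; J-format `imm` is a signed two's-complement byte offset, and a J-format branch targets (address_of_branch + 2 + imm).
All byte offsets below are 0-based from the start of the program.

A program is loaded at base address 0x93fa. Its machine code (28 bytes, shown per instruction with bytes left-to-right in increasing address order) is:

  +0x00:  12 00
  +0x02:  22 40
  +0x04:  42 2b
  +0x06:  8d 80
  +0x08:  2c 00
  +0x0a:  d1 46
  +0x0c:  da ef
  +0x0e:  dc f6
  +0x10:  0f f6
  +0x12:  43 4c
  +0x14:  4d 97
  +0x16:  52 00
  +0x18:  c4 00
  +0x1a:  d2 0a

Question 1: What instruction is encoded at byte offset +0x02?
str b, b

[02] 22 40 → 0x2240
  op=0x2240>>12=0x2 ⇒ str (RR)
  [11:9] rd=1 = b
  [8:6] rs=1 = b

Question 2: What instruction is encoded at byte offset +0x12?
+0x12: 43 4c ⇒ word 0x434c (big)
  op=0x434c>>12=0x4 ⇒ ldi (RI)
  rd@[11:9]=0x1 ⇒ b
  imm@[8:0]=0x14c ⇒ #332

ldi b, #332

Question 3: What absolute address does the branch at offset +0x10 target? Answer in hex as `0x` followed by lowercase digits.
@+10  big-endian(0f f6) = 0x0ff6
  opcode bits[15:12]=0x0: jnz/J
  [11:0] imm=4086 (s12→-10) = #-10
  target = base 0x93fa + off 0x10 + 2 + imm -10 = 0x9402

0x9402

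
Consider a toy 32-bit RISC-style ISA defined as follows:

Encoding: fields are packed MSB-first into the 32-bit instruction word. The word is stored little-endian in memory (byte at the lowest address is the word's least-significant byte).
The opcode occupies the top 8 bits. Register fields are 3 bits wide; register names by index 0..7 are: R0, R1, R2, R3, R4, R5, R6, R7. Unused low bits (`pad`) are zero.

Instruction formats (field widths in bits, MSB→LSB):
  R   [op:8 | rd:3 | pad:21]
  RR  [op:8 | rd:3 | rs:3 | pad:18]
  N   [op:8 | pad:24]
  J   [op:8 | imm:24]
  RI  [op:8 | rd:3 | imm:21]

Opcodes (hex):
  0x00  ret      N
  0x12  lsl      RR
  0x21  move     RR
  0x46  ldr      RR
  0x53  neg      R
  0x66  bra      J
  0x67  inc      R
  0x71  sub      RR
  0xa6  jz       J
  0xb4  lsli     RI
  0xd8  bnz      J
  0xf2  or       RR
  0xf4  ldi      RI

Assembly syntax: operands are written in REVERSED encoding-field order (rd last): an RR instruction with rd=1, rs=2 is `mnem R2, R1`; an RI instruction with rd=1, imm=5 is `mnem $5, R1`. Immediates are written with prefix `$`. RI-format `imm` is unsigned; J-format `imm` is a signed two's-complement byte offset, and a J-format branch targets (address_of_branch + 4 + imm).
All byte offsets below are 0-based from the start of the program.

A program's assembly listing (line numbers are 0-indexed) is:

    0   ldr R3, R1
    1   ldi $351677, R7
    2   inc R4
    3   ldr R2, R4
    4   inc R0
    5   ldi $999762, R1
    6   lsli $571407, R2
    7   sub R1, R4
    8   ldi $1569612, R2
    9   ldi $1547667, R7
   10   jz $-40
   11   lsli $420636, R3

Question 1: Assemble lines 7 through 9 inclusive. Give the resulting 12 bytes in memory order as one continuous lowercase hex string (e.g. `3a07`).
7. sub fields op=0x71:8|rd=4:3|rs=1:3|pad=0:18 → word 71840000h → 00 00 84 71
8. ldi fields op=0xf4:8|rd=2:3|imm=1569612:21 → word f457f34ch → 4c f3 57 f4
9. ldi fields op=0xf4:8|rd=7:3|imm=1547667:21 → word f4f79d93h → 93 9d f7 f4

000084714cf357f4939df7f4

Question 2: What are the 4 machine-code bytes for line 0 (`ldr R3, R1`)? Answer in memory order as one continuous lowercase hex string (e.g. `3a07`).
00002c46

line 0 (ldr): pack op=0x46:8|rd=1:3|rs=3:3|pad=0:18 = 0x462c0000; little→ 00 00 2c 46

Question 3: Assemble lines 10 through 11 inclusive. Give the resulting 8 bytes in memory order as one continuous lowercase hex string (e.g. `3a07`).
L10: jz op=0xa6:8|imm=-40:24 ⇒ 0xa6ffffd8 ⇒ little d8 ff ff a6
L11: lsli op=0xb4:8|rd=3:3|imm=420636:21 ⇒ 0xb4666b1c ⇒ little 1c 6b 66 b4

d8ffffa61c6b66b4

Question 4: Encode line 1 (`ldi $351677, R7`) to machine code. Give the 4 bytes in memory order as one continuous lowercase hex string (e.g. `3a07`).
bd5de5f4

L1: ldi op=0xf4:8|rd=7:3|imm=351677:21 ⇒ 0xf4e55dbd ⇒ little bd 5d e5 f4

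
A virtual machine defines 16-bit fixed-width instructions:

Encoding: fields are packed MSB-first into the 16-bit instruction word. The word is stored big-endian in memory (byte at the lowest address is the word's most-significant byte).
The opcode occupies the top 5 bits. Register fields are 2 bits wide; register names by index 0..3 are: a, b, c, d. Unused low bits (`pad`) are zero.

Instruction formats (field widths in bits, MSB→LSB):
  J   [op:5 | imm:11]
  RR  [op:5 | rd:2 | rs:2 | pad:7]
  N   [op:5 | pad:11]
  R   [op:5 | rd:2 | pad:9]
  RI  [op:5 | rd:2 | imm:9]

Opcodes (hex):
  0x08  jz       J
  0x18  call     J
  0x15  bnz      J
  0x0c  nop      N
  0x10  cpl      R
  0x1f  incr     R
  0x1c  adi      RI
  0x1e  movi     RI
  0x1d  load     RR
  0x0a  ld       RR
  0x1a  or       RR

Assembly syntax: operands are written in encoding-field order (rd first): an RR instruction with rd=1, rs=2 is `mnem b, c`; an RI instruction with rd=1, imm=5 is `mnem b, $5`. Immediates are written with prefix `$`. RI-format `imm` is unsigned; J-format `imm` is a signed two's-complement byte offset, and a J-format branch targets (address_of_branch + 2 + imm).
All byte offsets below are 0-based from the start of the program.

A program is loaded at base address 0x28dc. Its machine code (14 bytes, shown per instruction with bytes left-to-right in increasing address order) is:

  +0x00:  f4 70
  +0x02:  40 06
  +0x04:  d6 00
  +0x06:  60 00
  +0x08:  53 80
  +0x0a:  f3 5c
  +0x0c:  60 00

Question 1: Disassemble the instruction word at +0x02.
jz $6

[02] 40 06 → 0x4006
  op=0x4006>>11=0x8 ⇒ jz (J)
  imm@[10:0]=0x6 ⇒ $6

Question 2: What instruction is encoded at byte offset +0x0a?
[0a] f3 5c → 0xf35c
  opcode bits[15:11]=0x1e: movi/RI
  rd@[10:9]=0x1 ⇒ b
  imm@[8:0]=0x15c ⇒ $348

movi b, $348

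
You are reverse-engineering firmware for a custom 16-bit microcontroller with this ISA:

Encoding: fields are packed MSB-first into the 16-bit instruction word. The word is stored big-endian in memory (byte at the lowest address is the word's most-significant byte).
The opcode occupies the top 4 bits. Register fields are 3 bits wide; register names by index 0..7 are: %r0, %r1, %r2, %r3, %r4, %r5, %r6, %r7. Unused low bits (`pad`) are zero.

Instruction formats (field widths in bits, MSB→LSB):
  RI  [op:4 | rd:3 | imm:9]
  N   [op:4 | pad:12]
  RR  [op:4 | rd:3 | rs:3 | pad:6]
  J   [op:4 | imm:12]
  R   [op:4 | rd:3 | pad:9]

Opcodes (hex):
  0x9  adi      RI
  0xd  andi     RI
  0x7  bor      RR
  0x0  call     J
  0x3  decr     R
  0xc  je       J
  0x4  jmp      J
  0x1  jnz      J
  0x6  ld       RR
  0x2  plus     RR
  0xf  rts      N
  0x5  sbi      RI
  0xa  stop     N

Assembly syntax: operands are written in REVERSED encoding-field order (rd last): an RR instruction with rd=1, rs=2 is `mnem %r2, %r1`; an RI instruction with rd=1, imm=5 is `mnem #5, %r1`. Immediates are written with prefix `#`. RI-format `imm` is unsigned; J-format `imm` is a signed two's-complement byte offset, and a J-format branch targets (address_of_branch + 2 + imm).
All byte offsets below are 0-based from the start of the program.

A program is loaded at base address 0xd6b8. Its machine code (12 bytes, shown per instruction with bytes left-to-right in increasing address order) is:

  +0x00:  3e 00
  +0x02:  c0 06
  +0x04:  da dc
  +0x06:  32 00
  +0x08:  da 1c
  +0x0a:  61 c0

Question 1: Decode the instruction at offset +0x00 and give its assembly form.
off 0x00: read 3e 00 as big → 0x3e00
  op=0x3e00>>12=0x3 ⇒ decr (R)
  rd@[11:9]=0x7 ⇒ %r7

decr %r7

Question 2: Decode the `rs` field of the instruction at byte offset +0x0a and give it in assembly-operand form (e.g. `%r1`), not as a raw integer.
%r7

[0a] 61 c0 → 0x61c0
  top 4b → 0x6 → ld [RR]
  [11:9] rd=0 = %r0
  [8:6] rs=7 = %r7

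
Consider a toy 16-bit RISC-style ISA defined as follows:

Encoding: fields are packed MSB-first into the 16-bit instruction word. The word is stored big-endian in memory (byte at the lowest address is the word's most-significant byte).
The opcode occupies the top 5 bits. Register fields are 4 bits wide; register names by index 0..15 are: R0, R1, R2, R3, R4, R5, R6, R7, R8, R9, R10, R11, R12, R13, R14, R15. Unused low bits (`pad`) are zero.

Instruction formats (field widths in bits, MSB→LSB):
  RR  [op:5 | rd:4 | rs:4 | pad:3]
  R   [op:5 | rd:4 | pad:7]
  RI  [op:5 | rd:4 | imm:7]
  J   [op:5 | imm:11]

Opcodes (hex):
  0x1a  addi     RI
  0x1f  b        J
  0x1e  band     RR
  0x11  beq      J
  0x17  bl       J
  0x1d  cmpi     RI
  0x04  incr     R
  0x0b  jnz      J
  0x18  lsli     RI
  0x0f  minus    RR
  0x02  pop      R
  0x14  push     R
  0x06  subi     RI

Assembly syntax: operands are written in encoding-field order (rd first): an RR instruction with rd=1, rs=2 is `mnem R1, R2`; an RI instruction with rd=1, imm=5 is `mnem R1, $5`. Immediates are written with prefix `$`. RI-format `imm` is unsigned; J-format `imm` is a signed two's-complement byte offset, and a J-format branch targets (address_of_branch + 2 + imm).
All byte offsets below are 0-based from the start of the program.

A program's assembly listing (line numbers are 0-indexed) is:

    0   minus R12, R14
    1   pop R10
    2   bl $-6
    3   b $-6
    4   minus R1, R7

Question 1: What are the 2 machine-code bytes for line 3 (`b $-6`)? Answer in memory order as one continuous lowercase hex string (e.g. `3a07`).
line 3 (b): pack op=0x1f:5|imm=-6:11 = 0xfffa; big→ ff fa

fffa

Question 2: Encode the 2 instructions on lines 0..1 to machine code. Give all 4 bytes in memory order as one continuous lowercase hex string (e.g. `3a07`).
7e701500

L0: minus op=0xf:5|rd=12:4|rs=14:4|pad=0:3 ⇒ 0x7e70 ⇒ big 7e 70
L1: pop op=0x2:5|rd=10:4|pad=0:7 ⇒ 0x1500 ⇒ big 15 00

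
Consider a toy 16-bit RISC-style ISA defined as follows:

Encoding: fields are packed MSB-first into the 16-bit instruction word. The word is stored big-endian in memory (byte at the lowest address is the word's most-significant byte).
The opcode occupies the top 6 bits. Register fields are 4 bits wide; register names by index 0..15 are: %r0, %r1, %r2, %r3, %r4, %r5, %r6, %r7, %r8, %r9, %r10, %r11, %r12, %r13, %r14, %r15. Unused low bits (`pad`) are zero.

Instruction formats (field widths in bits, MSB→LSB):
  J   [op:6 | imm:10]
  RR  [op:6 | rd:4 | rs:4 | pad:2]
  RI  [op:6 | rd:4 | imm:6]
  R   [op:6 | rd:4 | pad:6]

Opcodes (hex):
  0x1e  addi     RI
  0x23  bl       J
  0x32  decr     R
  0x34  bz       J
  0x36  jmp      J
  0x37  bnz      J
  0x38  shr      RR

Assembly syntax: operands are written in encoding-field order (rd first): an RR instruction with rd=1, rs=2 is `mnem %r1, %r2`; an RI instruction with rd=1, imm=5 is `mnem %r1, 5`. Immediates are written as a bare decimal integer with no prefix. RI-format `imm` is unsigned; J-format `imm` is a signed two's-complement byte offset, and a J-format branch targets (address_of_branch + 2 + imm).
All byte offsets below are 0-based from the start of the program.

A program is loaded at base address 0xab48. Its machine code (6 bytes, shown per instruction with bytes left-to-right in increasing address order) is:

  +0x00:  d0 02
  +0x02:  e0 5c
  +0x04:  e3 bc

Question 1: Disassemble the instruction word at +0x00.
bz 2

off 0x00: read d0 02 as big → 0xd002
  op=0xd002>>10=0x34 ⇒ bz (J)
  [9:0] imm=2 = 2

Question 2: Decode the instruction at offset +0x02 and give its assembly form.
+0x02: e0 5c ⇒ word 0xe05c (big)
  opcode bits[15:10]=0x38: shr/RR
  rd: (w>>6)&0xf=0x1 → %r1
  rs: (w>>2)&0xf=0x7 → %r7

shr %r1, %r7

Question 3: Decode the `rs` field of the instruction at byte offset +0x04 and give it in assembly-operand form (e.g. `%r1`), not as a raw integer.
+0x04: e3 bc ⇒ word 0xe3bc (big)
  opcode bits[15:10]=0x38: shr/RR
  rd@[9:6]=0xe ⇒ %r14
  rs@[5:2]=0xf ⇒ %r15

%r15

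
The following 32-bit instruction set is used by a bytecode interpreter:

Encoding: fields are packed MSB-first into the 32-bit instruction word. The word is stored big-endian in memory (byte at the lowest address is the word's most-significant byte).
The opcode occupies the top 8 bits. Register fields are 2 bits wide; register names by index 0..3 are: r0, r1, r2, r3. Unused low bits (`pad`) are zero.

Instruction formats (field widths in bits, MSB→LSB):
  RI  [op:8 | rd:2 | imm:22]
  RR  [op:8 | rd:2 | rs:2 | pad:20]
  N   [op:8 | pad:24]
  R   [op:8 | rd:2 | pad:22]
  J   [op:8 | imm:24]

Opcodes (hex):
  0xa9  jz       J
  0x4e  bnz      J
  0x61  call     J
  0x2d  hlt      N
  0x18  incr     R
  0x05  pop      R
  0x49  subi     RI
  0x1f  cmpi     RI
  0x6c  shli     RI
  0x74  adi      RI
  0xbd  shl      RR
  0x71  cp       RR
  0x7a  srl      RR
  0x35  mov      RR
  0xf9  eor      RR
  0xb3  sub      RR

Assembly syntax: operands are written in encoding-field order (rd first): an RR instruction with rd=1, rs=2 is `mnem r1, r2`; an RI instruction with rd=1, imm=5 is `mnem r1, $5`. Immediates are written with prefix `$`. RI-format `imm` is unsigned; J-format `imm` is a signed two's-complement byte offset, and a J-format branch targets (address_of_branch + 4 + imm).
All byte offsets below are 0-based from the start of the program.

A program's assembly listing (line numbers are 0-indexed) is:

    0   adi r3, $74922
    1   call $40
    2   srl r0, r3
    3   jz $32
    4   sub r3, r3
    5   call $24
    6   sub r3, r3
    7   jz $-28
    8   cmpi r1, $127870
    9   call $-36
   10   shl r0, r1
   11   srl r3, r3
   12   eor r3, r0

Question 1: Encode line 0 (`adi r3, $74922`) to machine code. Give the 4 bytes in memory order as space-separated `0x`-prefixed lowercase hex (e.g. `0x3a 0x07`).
0x74 0xc1 0x24 0xaa

line 0 (adi): pack op=0x74:8|rd=3:2|imm=74922:22 = 0x74c124aa; big→ 74 c1 24 aa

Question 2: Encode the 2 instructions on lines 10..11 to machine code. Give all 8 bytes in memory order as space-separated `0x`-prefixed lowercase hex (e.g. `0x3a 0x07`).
0xbd 0x10 0x00 0x00 0x7a 0xf0 0x00 0x00

line 10 (shl): pack op=0xbd:8|rd=0:2|rs=1:2|pad=0:20 = 0xbd100000; big→ bd 10 00 00
line 11 (srl): pack op=0x7a:8|rd=3:2|rs=3:2|pad=0:20 = 0x7af00000; big→ 7a f0 00 00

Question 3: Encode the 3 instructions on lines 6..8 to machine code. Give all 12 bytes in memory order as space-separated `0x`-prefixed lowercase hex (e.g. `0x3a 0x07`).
6. sub fields op=0xb3:8|rd=3:2|rs=3:2|pad=0:20 → word b3f00000h → b3 f0 00 00
7. jz fields op=0xa9:8|imm=-28:24 → word a9ffffe4h → a9 ff ff e4
8. cmpi fields op=0x1f:8|rd=1:2|imm=127870:22 → word 1f41f37eh → 1f 41 f3 7e

0xb3 0xf0 0x00 0x00 0xa9 0xff 0xff 0xe4 0x1f 0x41 0xf3 0x7e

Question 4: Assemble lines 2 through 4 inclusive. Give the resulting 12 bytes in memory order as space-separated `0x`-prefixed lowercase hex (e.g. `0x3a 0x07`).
0x7a 0x30 0x00 0x00 0xa9 0x00 0x00 0x20 0xb3 0xf0 0x00 0x00

L2: srl op=0x7a:8|rd=0:2|rs=3:2|pad=0:20 ⇒ 0x7a300000 ⇒ big 7a 30 00 00
L3: jz op=0xa9:8|imm=32:24 ⇒ 0xa9000020 ⇒ big a9 00 00 20
L4: sub op=0xb3:8|rd=3:2|rs=3:2|pad=0:20 ⇒ 0xb3f00000 ⇒ big b3 f0 00 00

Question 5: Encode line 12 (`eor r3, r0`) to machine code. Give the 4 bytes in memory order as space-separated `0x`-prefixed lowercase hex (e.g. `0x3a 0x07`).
12. eor fields op=0xf9:8|rd=3:2|rs=0:2|pad=0:20 → word f9c00000h → f9 c0 00 00

0xf9 0xc0 0x00 0x00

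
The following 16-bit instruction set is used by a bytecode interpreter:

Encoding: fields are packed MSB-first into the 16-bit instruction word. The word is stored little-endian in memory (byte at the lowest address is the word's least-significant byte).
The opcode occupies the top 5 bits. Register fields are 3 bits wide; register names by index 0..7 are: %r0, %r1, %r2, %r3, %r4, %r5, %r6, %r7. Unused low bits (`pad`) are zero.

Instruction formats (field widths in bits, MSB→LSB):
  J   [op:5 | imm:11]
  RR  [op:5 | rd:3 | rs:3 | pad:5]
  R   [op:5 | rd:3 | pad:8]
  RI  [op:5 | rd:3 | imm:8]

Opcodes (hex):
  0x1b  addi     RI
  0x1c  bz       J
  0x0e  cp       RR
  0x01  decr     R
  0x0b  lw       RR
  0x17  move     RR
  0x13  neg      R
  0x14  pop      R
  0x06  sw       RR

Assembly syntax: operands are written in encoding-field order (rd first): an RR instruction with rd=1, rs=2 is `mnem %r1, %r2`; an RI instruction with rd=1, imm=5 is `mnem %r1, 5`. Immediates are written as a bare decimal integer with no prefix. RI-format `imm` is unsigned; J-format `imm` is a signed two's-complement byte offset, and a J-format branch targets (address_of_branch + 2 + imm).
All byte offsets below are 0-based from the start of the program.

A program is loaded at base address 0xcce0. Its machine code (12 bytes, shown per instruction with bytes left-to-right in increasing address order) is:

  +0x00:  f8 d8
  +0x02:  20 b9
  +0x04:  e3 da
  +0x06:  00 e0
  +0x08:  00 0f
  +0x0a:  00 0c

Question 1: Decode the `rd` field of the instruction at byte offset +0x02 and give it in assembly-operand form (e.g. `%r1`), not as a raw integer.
[02] 20 b9 → 0xb920
  op=0xb920>>11=0x17 ⇒ move (RR)
  rd: (w>>8)&0x7=0x1 → %r1
  rs: (w>>5)&0x7=0x1 → %r1

%r1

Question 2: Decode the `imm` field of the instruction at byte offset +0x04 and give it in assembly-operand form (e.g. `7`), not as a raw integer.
227

+0x04: e3 da ⇒ word 0xdae3 (little)
  opcode bits[15:11]=0x1b: addi/RI
  rd: (w>>8)&0x7=0x2 → %r2
  imm: (w>>0)&0xff=0xe3 → 227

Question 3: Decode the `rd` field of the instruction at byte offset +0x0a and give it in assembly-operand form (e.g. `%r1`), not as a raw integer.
%r4

@+0a  little-endian(00 0c) = 0x0c00
  opcode bits[15:11]=0x1: decr/R
  rd@[10:8]=0x4 ⇒ %r4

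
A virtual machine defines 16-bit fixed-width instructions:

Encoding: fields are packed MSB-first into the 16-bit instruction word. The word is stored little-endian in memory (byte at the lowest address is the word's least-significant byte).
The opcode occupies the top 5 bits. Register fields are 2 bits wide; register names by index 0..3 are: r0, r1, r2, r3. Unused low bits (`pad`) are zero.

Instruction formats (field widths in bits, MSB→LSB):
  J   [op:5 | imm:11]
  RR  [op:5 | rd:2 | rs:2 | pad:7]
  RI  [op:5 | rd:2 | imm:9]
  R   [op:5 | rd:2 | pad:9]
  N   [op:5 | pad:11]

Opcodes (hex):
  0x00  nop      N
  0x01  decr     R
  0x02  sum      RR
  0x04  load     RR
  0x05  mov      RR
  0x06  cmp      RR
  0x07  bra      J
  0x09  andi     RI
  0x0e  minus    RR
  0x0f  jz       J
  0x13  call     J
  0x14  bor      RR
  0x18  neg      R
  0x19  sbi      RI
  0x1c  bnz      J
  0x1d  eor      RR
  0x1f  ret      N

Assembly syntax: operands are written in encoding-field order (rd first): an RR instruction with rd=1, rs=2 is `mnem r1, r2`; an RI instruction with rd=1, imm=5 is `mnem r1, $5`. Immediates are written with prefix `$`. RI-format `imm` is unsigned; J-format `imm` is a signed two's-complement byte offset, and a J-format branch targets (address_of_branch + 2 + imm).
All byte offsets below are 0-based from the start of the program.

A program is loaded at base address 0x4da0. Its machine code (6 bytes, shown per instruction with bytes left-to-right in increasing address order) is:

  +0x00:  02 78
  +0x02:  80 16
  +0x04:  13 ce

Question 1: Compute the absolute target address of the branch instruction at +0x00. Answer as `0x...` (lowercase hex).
0x4da4

+0x00: 02 78 ⇒ word 0x7802 (little)
  opcode bits[15:11]=0xf: jz/J
  imm@[10:0]=0x2 ⇒ $2
  target = base 0x4da0 + off 0x00 + 2 + imm 2 = 0x4da4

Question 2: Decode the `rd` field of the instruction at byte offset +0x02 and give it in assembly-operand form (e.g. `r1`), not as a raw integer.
r3

+0x02: 80 16 ⇒ word 0x1680 (little)
  opcode bits[15:11]=0x2: sum/RR
  rd: (w>>9)&0x3=0x3 → r3
  rs: (w>>7)&0x3=0x1 → r1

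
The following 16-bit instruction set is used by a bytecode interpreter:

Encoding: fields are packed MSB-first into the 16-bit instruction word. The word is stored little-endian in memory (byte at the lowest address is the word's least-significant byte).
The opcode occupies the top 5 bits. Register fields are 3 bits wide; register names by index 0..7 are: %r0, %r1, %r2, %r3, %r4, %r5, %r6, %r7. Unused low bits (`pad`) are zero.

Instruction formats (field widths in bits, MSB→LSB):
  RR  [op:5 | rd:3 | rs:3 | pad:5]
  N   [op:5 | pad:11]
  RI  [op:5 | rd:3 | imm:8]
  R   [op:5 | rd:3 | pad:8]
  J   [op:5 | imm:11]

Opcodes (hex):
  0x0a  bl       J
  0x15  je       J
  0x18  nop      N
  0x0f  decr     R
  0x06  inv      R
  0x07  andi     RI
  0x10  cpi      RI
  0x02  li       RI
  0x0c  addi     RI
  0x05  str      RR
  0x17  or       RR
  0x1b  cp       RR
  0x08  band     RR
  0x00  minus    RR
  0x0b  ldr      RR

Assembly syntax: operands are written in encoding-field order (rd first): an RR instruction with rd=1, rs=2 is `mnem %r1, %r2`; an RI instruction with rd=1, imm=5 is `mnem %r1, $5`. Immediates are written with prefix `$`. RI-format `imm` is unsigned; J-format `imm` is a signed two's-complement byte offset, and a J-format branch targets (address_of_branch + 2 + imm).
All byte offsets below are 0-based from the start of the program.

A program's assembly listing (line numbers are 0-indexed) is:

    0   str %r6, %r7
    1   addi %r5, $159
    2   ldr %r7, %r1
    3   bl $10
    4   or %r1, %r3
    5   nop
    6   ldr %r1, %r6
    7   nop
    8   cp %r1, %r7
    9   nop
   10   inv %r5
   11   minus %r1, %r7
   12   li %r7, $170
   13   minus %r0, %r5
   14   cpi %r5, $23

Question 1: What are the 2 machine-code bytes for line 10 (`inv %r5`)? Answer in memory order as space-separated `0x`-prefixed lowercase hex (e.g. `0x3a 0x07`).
0x00 0x35

10. inv fields op=0x6:5|rd=5:3|pad=0:8 → word 3500h → 00 35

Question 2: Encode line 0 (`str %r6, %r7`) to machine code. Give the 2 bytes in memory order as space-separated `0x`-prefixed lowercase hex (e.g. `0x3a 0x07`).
0xe0 0x2e

0. str fields op=0x5:5|rd=6:3|rs=7:3|pad=0:5 → word 2ee0h → e0 2e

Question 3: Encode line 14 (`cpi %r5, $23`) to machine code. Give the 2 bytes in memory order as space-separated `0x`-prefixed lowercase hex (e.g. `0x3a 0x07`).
0x17 0x85

line 14 (cpi): pack op=0x10:5|rd=5:3|imm=23:8 = 0x8517; little→ 17 85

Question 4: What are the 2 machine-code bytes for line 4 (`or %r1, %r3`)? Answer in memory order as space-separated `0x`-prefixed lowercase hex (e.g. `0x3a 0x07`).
0x60 0xb9

line 4 (or): pack op=0x17:5|rd=1:3|rs=3:3|pad=0:5 = 0xb960; little→ 60 b9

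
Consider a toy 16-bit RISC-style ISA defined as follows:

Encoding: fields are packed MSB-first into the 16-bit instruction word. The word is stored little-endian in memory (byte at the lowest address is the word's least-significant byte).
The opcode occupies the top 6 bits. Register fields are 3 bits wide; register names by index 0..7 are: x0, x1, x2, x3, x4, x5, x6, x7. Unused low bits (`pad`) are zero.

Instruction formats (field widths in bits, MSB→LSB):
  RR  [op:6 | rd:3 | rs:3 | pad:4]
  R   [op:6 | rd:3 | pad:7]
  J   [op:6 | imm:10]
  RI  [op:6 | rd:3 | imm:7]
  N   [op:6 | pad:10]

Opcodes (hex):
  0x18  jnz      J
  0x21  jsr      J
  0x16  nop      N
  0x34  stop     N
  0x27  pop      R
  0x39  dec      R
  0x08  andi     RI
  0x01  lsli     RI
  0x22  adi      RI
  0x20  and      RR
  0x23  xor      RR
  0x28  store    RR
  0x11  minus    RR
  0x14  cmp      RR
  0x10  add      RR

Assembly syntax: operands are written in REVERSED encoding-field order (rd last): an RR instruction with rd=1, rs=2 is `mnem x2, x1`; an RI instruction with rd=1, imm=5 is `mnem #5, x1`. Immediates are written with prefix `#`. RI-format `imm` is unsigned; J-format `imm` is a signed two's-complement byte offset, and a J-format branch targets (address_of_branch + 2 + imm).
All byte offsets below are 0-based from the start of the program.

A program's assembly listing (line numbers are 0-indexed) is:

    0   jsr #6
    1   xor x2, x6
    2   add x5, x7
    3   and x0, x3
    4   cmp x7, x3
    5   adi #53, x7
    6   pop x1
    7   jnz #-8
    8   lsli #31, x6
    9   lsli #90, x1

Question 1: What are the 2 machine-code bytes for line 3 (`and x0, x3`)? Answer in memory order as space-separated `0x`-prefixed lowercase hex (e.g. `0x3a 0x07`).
0x80 0x81

3. and fields op=0x20:6|rd=3:3|rs=0:3|pad=0:4 → word 8180h → 80 81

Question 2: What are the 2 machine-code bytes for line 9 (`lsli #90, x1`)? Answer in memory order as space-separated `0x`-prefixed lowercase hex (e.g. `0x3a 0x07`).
0xda 0x04

L9: lsli op=0x1:6|rd=1:3|imm=90:7 ⇒ 0x04da ⇒ little da 04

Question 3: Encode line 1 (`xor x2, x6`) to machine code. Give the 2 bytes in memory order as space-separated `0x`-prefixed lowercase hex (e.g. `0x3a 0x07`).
0x20 0x8f

line 1 (xor): pack op=0x23:6|rd=6:3|rs=2:3|pad=0:4 = 0x8f20; little→ 20 8f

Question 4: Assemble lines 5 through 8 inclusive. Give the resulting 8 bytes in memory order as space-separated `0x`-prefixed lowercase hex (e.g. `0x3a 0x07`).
0xb5 0x8b 0x80 0x9c 0xf8 0x63 0x1f 0x07

5. adi fields op=0x22:6|rd=7:3|imm=53:7 → word 8bb5h → b5 8b
6. pop fields op=0x27:6|rd=1:3|pad=0:7 → word 9c80h → 80 9c
7. jnz fields op=0x18:6|imm=-8:10 → word 63f8h → f8 63
8. lsli fields op=0x1:6|rd=6:3|imm=31:7 → word 071fh → 1f 07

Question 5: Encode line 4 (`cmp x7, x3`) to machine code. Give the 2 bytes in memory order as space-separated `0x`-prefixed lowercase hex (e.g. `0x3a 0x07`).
0xf0 0x51

4. cmp fields op=0x14:6|rd=3:3|rs=7:3|pad=0:4 → word 51f0h → f0 51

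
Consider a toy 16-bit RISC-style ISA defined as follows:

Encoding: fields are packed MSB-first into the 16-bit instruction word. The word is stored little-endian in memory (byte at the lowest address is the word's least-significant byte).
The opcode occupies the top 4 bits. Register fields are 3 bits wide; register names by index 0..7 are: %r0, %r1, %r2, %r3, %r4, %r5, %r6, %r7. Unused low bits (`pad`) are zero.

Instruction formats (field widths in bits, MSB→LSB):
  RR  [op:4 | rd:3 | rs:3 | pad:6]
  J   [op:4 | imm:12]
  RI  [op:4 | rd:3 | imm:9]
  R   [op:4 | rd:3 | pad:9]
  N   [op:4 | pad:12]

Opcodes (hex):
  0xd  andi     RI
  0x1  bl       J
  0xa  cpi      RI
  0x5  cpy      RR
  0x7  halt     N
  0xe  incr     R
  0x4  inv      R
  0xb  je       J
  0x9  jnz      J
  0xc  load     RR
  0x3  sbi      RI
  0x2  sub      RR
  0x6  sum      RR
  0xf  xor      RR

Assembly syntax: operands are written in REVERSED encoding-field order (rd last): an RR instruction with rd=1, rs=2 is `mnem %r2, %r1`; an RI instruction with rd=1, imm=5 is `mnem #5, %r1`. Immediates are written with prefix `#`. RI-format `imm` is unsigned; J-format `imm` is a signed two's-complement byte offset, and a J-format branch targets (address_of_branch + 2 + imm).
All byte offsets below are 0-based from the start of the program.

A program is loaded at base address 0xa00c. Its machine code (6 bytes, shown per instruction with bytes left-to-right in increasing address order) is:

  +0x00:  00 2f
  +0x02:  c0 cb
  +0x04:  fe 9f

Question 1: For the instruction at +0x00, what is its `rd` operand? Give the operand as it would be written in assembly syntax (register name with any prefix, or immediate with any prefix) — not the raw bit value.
@+00  little-endian(00 2f) = 0x2f00
  op=0x2f00>>12=0x2 ⇒ sub (RR)
  [11:9] rd=7 = %r7
  [8:6] rs=4 = %r4

%r7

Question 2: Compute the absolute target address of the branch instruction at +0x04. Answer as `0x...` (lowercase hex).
0xa010

+0x04: fe 9f ⇒ word 0x9ffe (little)
  op=0x9ffe>>12=0x9 ⇒ jnz (J)
  imm@[11:0]=0xffe (s12→-2) ⇒ #-2
  target = base 0xa00c + off 0x04 + 2 + imm -2 = 0xa010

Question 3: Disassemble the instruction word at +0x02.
off 0x02: read c0 cb as little → 0xcbc0
  top 4b → 0xc → load [RR]
  rd@[11:9]=0x5 ⇒ %r5
  rs@[8:6]=0x7 ⇒ %r7

load %r7, %r5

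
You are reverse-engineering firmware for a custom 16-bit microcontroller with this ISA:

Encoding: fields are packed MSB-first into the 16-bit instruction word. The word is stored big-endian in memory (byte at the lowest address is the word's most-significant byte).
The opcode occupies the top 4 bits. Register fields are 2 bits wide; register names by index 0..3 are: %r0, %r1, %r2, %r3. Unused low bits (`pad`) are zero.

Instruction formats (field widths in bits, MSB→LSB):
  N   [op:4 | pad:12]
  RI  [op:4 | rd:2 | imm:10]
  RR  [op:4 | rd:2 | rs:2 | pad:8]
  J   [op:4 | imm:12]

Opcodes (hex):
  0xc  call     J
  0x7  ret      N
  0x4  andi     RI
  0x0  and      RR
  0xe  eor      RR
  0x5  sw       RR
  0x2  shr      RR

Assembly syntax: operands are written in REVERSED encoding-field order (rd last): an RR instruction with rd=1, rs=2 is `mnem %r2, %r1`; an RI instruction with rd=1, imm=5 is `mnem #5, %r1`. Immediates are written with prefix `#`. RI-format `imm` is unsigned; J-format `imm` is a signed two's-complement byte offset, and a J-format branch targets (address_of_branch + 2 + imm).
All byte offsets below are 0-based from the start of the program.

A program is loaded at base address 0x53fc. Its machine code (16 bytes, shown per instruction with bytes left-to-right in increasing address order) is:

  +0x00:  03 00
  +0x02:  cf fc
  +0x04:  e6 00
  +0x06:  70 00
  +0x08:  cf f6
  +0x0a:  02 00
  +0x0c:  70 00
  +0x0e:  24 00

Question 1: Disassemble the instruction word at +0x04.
@+04  big-endian(e6 00) = 0xe600
  op=0xe600>>12=0xe ⇒ eor (RR)
  rd@[11:10]=0x1 ⇒ %r1
  rs@[9:8]=0x2 ⇒ %r2

eor %r2, %r1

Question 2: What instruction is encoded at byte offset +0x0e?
+0x0e: 24 00 ⇒ word 0x2400 (big)
  opcode bits[15:12]=0x2: shr/RR
  rd@[11:10]=0x1 ⇒ %r1
  rs@[9:8]=0x0 ⇒ %r0

shr %r0, %r1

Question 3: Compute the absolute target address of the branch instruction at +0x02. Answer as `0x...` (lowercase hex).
off 0x02: read cf fc as big → 0xcffc
  top 4b → 0xc → call [J]
  imm: (w>>0)&0xfff=0xffc (s12→-4) → #-4
  target = base 0x53fc + off 0x02 + 2 + imm -4 = 0x53fc

0x53fc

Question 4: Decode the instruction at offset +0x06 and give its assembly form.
+0x06: 70 00 ⇒ word 0x7000 (big)
  op=0x7000>>12=0x7 ⇒ ret (N)

ret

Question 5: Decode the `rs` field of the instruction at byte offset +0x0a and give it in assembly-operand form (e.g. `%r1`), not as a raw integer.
+0x0a: 02 00 ⇒ word 0x0200 (big)
  op=0x0200>>12=0x0 ⇒ and (RR)
  [11:10] rd=0 = %r0
  [9:8] rs=2 = %r2

%r2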